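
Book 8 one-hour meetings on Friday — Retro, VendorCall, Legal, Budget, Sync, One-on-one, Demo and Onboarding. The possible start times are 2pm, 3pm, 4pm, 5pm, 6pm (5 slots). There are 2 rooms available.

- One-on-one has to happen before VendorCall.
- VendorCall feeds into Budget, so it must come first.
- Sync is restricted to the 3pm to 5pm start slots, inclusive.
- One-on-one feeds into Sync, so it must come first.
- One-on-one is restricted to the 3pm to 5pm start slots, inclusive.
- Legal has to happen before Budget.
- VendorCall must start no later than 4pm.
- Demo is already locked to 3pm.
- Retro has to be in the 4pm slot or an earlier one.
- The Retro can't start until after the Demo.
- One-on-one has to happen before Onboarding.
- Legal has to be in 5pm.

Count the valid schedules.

1

Enumerating: Retro=4pm, Onboarding=6pm, VendorCall=4pm, Legal=5pm, Demo=3pm, Sync=5pm, Budget=6pm, One-on-one=3pm.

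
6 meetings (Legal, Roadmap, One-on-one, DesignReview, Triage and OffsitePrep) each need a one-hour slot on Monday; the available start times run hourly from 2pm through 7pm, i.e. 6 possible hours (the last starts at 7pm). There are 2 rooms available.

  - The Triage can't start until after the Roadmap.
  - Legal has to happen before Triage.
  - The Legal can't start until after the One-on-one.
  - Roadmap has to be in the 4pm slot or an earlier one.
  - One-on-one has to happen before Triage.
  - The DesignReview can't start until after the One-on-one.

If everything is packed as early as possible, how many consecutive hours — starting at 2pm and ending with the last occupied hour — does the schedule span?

The precedence chain requires at least 3 distinct hours.
With at most 2 per hour and 6 meetings, at least 3 hours are needed.
3 works (last occupied hour: 4pm): for example Roadmap in 2pm; Legal in 3pm; One-on-one in 2pm; Triage in 4pm; OffsitePrep in 4pm; DesignReview in 3pm.

3 hours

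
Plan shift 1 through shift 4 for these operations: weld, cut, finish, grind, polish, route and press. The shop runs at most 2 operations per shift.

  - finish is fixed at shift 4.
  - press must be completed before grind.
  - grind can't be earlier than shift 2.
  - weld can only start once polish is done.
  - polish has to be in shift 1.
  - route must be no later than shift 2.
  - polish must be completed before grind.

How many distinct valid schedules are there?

Splitting on weld: it can be shift 2 (10), shift 3 (17), shift 4 (7). Listing each branch's schedules as (cut, finish, grind, polish, route, press) by shift number:
weld=shift 2: (1,4,4,1,2,3) (2,4,4,1,1,3) (3,4,3,1,1,2) (3,4,3,1,2,1) (3,4,4,1,1,2) (3,4,4,1,1,3) (3,4,4,1,2,1) (3,4,4,1,2,3) (4,4,3,1,1,2) (4,4,3,1,2,1) — 10.
weld=shift 3: (1,4,3,1,2,2) (1,4,4,1,2,2) (1,4,4,1,2,3) (2,4,3,1,1,2) (2,4,3,1,2,1) (2,4,4,1,1,2) (2,4,4,1,1,3) (2,4,4,1,2,1) (2,4,4,1,2,3) (3,4,2,1,2,1) (3,4,4,1,1,2) (3,4,4,1,2,1) (3,4,4,1,2,2) (4,4,2,1,2,1) (4,4,3,1,1,2) (4,4,3,1,2,1) (4,4,3,1,2,2) — 17.
weld=shift 4: (1,4,3,1,2,2) (2,4,3,1,1,2) (2,4,3,1,2,1) (3,4,2,1,2,1) (3,4,3,1,1,2) (3,4,3,1,2,1) (3,4,3,1,2,2) — 7.
Summing: 10 + 17 + 7 = 34.

34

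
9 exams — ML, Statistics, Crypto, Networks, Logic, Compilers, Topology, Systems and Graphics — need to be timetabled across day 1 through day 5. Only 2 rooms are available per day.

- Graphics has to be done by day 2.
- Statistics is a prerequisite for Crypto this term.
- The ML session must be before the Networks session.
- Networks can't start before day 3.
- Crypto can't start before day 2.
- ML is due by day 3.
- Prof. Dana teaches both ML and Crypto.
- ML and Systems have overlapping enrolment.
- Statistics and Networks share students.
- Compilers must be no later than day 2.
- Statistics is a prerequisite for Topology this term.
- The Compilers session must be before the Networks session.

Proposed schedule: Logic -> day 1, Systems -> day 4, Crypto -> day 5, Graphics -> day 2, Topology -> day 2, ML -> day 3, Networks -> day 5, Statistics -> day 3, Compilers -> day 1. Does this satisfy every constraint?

Statistics is a prerequisite for Topology this term — violated.
Statistics is a prerequisite for Crypto this term — holds.
The ML session must be before the Networks session — holds.
The Compilers session must be before the Networks session — holds.
Networks can't start before day 3 — holds.
Only 2 rooms are available per day — holds.
Crypto can't start before day 2 — holds.
ML is due by day 3 — holds.
Statistics and Networks share students — holds.
Prof. Dana teaches both ML and Crypto — holds.
Graphics has to be done by day 2 — holds.
ML and Systems have overlapping enrolment — holds.
Compilers must be no later than day 2 — holds.

Invalid. Statistics is a prerequisite for Topology this term.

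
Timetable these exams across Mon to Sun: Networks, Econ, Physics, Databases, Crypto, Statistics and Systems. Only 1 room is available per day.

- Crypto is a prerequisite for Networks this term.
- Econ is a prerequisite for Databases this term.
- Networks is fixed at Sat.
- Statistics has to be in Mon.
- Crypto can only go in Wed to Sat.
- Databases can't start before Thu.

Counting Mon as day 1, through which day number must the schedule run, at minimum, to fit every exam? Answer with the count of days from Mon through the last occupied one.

7

The precedence chain requires at least 2 distinct days.
With at most 1 per day and 7 exams, at least 7 days are needed.
Networks can't be placed before Sat — that is day 6 counting from Mon — so the schedule must run through at least 6 days.
7 works (last occupied day: Sun): for example Databases in Thu, Crypto in Wed, Econ in Tue, Statistics in Mon, Physics in Fri, Systems in Sun, Networks in Sat.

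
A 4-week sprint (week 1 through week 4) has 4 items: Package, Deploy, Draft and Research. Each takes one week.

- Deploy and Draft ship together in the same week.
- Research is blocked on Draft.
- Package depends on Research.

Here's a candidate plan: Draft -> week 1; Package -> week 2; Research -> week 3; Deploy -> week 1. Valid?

No — it violates: Package depends on Research

Research is blocked on Draft — holds.
Package depends on Research — violated.
Deploy and Draft ship together in the same week — holds.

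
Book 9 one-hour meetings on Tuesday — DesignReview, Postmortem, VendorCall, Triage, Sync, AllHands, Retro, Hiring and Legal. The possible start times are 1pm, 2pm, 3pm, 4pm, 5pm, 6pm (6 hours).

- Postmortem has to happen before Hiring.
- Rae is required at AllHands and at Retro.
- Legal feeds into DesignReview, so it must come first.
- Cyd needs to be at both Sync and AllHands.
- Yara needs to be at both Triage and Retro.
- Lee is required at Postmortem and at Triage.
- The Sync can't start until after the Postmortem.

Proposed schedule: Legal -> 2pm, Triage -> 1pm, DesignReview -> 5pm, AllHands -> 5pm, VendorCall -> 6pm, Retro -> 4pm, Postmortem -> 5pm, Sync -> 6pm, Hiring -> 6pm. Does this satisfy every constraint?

Valid

Cyd needs to be at both Sync and AllHands — holds.
Yara needs to be at both Triage and Retro — holds.
Rae is required at AllHands and at Retro — holds.
Legal feeds into DesignReview, so it must come first — holds.
Lee is required at Postmortem and at Triage — holds.
Postmortem has to happen before Hiring — holds.
The Sync can't start until after the Postmortem — holds.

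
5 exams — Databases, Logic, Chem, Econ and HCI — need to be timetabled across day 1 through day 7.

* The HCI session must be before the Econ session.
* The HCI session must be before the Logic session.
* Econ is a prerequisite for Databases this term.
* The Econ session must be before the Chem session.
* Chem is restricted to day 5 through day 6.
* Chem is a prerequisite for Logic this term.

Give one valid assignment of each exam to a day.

Logic=day 6; Chem=day 5; Econ=day 2; Databases=day 3; HCI=day 1

Checking: Econ(day 2) before Chem(day 5); Econ(day 2) before Databases(day 3); HCI(day 1) before Logic(day 6); HCI(day 1) before Econ(day 2); Chem(day 5) before Logic(day 6); Chem=day 5 in [day 5,day 6].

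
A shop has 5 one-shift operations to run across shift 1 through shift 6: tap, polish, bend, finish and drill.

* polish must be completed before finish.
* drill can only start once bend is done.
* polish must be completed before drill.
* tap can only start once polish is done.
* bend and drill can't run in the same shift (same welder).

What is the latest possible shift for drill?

shift 6

Precedence pushes drill to at least shift 2.
drill at shift 6 is achievable: finish=shift 2; bend=shift 1; drill=shift 6; polish=shift 1; tap=shift 2.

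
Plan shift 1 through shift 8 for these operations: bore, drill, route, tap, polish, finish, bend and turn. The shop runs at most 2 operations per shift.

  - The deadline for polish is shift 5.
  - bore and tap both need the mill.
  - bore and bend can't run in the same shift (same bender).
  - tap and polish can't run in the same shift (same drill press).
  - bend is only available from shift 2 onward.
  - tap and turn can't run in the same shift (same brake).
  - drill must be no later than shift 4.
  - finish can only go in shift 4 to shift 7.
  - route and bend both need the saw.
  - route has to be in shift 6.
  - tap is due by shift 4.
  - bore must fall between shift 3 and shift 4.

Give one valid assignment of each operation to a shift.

drill=shift 1, bore=shift 3, route=shift 6, tap=shift 1, polish=shift 2, bend=shift 2, finish=shift 4, turn=shift 3

Checking: route(shift 6) != bend(shift 2); bore(shift 3) != tap(shift 1); tap(shift 1) != polish(shift 2); bore(shift 3) != bend(shift 2); tap(shift 1) != turn(shift 3); tap=shift 1 in [shift 1,shift 4]; drill=shift 1 in [shift 1,shift 4]; finish=shift 4 in [shift 4,shift 7]; bend=shift 2 in [shift 2,shift 8]; bore=shift 3 in [shift 3,shift 4]; polish=shift 2 in [shift 1,shift 5]; route=shift 6 in [shift 6,shift 6]; max 2 per shift (cap 2).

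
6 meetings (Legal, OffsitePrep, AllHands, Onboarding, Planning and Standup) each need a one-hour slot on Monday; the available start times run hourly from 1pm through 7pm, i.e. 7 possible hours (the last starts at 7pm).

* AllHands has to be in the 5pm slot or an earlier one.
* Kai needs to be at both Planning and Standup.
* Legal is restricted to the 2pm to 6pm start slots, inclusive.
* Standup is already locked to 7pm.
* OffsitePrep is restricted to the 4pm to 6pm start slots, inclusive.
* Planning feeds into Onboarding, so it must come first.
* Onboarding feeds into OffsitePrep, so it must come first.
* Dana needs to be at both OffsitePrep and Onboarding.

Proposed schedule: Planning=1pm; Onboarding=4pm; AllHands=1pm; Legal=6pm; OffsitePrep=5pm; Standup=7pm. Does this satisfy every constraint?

Onboarding feeds into OffsitePrep, so it must come first — holds.
AllHands has to be in the 5pm slot or an earlier one — holds.
Dana needs to be at both OffsitePrep and Onboarding — holds.
Legal is restricted to the 2pm to 6pm start slots, inclusive — holds.
Planning feeds into Onboarding, so it must come first — holds.
OffsitePrep is restricted to the 4pm to 6pm start slots, inclusive — holds.
Standup is already locked to 7pm — holds.
Kai needs to be at both Planning and Standup — holds.

Yes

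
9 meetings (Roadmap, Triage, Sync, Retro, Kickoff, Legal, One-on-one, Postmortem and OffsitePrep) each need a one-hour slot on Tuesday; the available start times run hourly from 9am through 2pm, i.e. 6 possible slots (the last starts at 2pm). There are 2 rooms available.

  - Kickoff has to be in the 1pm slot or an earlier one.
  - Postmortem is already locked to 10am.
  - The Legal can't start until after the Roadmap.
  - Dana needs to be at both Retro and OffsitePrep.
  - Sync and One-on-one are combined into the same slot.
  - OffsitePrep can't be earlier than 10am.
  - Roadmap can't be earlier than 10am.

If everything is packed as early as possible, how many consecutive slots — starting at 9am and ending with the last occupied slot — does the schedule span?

The precedence chain requires at least 2 distinct slots.
With at most 2 per slot and 9 meetings, at least 5 slots are needed.
Propagating the time windows through the other constraints, Legal can't land before 11am — that is slot 3 counting from 9am — so the schedule must run through at least 3 slots.
5 works (last occupied slot: 1pm): for example Roadmap=10am, Retro=9am, Postmortem=10am, Sync=12pm, Legal=11am, Triage=9am, OffsitePrep=11am, One-on-one=12pm, Kickoff=1pm.

5 slots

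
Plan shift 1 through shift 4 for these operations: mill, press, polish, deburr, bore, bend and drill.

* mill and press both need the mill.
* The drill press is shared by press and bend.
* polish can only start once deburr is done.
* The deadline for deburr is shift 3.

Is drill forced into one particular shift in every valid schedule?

drill can be shift 1 (e.g. deburr -> shift 1, press -> shift 2, bore -> shift 1, mill -> shift 1, bend -> shift 1, drill -> shift 1, polish -> shift 2) or shift 2 (e.g. deburr=shift 1; bend=shift 1; polish=shift 2; press=shift 2; mill=shift 1; drill=shift 2; bore=shift 1).

No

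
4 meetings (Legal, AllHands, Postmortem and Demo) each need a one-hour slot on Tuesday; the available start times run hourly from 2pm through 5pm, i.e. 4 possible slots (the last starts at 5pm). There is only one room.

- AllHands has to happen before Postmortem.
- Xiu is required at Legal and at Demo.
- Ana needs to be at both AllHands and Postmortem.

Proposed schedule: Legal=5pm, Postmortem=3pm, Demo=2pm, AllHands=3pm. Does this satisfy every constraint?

Xiu is required at Legal and at Demo — holds.
AllHands has to happen before Postmortem — violated.
There is only one room — violated.
Ana needs to be at both AllHands and Postmortem — violated.

Invalid. Ana needs to be at both AllHands and Postmortem.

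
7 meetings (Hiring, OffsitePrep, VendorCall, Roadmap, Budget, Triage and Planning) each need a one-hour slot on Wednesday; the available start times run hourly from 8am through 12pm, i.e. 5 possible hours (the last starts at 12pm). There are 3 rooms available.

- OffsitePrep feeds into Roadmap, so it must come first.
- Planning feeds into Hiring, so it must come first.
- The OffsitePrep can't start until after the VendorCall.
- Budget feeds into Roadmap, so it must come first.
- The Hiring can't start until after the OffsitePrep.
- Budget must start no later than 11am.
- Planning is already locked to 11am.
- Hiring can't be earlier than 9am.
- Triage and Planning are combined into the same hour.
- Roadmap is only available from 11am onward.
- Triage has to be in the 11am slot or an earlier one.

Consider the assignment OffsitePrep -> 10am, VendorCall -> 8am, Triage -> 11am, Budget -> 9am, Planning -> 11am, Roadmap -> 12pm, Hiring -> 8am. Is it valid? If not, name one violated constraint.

No — it violates: Hiring can't be earlier than 9am

Budget must start no later than 11am — holds.
Triage has to be in the 11am slot or an earlier one — holds.
The Hiring can't start until after the OffsitePrep — violated.
Planning is already locked to 11am — holds.
Roadmap is only available from 11am onward — holds.
OffsitePrep feeds into Roadmap, so it must come first — holds.
Planning feeds into Hiring, so it must come first — violated.
Hiring can't be earlier than 9am — violated.
There are 3 rooms available — holds.
The OffsitePrep can't start until after the VendorCall — holds.
Budget feeds into Roadmap, so it must come first — holds.
Triage and Planning are combined into the same hour — holds.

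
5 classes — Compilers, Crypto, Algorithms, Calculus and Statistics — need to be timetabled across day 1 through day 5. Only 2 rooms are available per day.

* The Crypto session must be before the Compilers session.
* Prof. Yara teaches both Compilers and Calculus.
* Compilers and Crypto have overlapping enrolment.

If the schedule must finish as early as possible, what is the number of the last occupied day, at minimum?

day 3

The precedence chain requires at least 2 distinct days.
With at most 2 per day and 5 classes, at least 3 days are needed.
3 works (last occupied day: day 3): for example Algorithms=day 1, Calculus=day 3, Crypto=day 1, Statistics=day 2, Compilers=day 2.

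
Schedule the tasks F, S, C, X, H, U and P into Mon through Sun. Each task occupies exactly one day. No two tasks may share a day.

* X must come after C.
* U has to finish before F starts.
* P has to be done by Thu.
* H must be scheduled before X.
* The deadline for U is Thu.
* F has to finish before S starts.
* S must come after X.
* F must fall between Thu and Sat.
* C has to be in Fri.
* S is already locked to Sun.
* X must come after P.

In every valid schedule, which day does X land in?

C is fixed at Fri and must come before X, so X is at least Sat.
S is fixed at Sun and must come after X, so X is at most Sat.
So X must be Sat.

Sat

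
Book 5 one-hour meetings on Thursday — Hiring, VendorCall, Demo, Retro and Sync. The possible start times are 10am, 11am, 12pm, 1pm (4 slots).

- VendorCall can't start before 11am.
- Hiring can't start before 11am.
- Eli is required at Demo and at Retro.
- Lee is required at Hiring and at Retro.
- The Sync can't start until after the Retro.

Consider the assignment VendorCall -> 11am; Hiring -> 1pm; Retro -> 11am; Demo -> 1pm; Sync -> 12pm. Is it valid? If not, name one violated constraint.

Hiring can't start before 11am — holds.
VendorCall can't start before 11am — holds.
The Sync can't start until after the Retro — holds.
Lee is required at Hiring and at Retro — holds.
Eli is required at Demo and at Retro — holds.

Valid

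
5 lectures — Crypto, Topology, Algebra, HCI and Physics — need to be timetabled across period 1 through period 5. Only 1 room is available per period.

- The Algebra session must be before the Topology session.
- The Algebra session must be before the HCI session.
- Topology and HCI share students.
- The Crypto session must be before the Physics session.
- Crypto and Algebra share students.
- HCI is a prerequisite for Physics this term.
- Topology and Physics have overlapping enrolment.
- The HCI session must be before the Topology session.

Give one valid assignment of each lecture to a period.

Algebra -> period 1, Topology -> period 3, Crypto -> period 4, HCI -> period 2, Physics -> period 5

Checking: Algebra(period 1) before Topology(period 3); Algebra(period 1) before HCI(period 2); Crypto(period 4) before Physics(period 5); HCI(period 2) before Physics(period 5); HCI(period 2) before Topology(period 3); Topology(period 3) != Physics(period 5); Topology(period 3) != HCI(period 2); Crypto(period 4) != Algebra(period 1); max 1 per period (cap 1).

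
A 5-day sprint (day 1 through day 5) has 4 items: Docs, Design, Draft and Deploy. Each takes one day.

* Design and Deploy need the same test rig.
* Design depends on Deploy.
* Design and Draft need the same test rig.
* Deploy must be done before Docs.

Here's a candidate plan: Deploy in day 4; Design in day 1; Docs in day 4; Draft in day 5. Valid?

Deploy must be done before Docs — violated.
Design depends on Deploy — violated.
Design and Deploy need the same test rig — holds.
Design and Draft need the same test rig — holds.

No — it violates: Design depends on Deploy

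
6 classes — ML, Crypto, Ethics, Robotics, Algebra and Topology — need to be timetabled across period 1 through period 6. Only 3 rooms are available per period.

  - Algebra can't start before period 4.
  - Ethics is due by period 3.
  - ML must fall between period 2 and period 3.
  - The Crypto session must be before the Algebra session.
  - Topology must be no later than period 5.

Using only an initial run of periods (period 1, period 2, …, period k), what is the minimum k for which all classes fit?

4

The precedence chain requires at least 2 distinct periods.
With at most 3 per period and 6 classes, at least 2 periods are needed.
Algebra can't be placed before period 4, so the schedule must run through at least period 4.
4 works (last occupied period: period 4): for example Algebra=period 4, Robotics=period 1, Crypto=period 1, ML=period 2, Ethics=period 1, Topology=period 2.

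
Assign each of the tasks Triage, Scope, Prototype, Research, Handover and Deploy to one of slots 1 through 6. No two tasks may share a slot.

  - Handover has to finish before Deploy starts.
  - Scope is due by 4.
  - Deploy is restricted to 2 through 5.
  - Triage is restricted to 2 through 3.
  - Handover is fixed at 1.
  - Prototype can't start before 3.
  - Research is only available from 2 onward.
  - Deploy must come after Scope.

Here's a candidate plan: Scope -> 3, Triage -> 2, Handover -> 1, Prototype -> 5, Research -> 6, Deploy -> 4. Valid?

Handover is fixed at 1 — holds.
Research is only available from 2 onward — holds.
No two tasks may share a slot — holds.
Triage is restricted to 2 through 3 — holds.
Deploy must come after Scope — holds.
Scope is due by 4 — holds.
Handover has to finish before Deploy starts — holds.
Deploy is restricted to 2 through 5 — holds.
Prototype can't start before 3 — holds.

Yes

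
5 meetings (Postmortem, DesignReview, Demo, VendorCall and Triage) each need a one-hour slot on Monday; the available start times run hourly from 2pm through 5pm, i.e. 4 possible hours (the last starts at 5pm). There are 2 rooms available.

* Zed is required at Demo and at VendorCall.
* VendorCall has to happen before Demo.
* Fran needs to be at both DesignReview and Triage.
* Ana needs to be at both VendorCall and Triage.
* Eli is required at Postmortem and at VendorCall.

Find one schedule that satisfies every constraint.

DesignReview in 2pm, Demo in 3pm, Triage in 4pm, VendorCall in 2pm, Postmortem in 3pm

Checking: VendorCall(2pm) before Demo(3pm); Demo(3pm) != VendorCall(2pm); Postmortem(3pm) != VendorCall(2pm); DesignReview(2pm) != Triage(4pm); VendorCall(2pm) != Triage(4pm); max 2 per hour (cap 2).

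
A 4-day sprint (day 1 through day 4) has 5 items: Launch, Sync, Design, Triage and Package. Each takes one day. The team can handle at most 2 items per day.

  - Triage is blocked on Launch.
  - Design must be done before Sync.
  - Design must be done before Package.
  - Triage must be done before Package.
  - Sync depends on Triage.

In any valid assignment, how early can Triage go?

day 2

Precedence pushes Triage to at least day 2; downstream work caps Triage at day 3.
Triage at day 2 is achievable: Design -> day 1, Sync -> day 3, Package -> day 3, Launch -> day 1, Triage -> day 2.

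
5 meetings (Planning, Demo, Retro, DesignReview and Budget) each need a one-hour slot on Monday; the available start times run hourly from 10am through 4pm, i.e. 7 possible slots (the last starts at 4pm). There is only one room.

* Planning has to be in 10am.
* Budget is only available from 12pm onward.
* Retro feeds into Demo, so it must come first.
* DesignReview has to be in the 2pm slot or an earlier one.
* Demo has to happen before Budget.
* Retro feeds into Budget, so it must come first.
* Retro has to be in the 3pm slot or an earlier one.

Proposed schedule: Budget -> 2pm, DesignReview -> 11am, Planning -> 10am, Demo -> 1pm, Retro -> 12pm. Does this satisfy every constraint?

Yes

Retro feeds into Budget, so it must come first — holds.
Budget is only available from 12pm onward — holds.
Retro has to be in the 3pm slot or an earlier one — holds.
Planning has to be in 10am — holds.
Demo has to happen before Budget — holds.
DesignReview has to be in the 2pm slot or an earlier one — holds.
Retro feeds into Demo, so it must come first — holds.
There is only one room — holds.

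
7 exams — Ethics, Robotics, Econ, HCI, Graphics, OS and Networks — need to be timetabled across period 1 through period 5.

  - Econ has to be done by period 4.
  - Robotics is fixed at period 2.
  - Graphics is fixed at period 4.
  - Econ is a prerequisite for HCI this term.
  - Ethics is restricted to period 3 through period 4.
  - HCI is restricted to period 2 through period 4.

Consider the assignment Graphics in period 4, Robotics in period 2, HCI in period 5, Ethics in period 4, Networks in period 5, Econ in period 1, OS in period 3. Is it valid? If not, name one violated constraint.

Robotics is fixed at period 2 — holds.
Graphics is fixed at period 4 — holds.
Econ is a prerequisite for HCI this term — holds.
Econ has to be done by period 4 — holds.
HCI is restricted to period 2 through period 4 — violated.
Ethics is restricted to period 3 through period 4 — holds.

No. HCI is restricted to period 2 through period 4 is not satisfied.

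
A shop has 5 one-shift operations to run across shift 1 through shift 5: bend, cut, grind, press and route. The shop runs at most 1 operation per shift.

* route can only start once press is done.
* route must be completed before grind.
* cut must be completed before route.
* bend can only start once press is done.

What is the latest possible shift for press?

Downstream work caps press at shift 3.
press at shift 2 is achievable: route=shift 3; grind=shift 5; bend=shift 4; press=shift 2; cut=shift 1.
Nothing later works — the capacity limit rule out every shift after shift 2.

shift 2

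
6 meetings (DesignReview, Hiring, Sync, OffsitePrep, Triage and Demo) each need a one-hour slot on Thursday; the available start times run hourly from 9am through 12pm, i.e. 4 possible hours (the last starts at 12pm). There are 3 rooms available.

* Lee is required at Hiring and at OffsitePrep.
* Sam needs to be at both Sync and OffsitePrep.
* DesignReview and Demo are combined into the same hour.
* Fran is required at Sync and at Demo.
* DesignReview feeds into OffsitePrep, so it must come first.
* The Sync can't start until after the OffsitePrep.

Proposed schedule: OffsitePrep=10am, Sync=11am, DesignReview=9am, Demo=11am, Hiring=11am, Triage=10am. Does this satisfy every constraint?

The Sync can't start until after the OffsitePrep — holds.
DesignReview feeds into OffsitePrep, so it must come first — holds.
Sam needs to be at both Sync and OffsitePrep — holds.
There are 3 rooms available — holds.
DesignReview and Demo are combined into the same hour — violated.
Lee is required at Hiring and at OffsitePrep — holds.
Fran is required at Sync and at Demo — violated.

No — it violates: DesignReview and Demo are combined into the same hour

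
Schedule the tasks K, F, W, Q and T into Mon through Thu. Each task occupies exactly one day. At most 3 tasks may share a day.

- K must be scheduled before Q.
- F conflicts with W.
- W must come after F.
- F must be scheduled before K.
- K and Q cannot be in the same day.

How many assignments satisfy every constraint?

Splitting on K: it can be Tue (24), Wed (20). Listing each branch's schedules as (F, W, Q, T):
K=Tue: (Mon,Tue,Wed,Mon) (Mon,Tue,Wed,Tue) (Mon,Tue,Wed,Wed) (Mon,Tue,Wed,Thu) (Mon,Tue,Thu,Mon) (Mon,Tue,Thu,Tue) (Mon,Tue,Thu,Wed) (Mon,Tue,Thu,Thu) (Mon,Wed,Wed,Mon) (Mon,Wed,Wed,Tue) (Mon,Wed,Wed,Wed) (Mon,Wed,Wed,Thu) (Mon,Wed,Thu,Mon) (Mon,Wed,Thu,Tue) (Mon,Wed,Thu,Wed) (Mon,Wed,Thu,Thu) (Mon,Thu,Wed,Mon) (Mon,Thu,Wed,Tue) (Mon,Thu,Wed,Wed) (Mon,Thu,Wed,Thu) (Mon,Thu,Thu,Mon) (Mon,Thu,Thu,Tue) (Mon,Thu,Thu,Wed) (Mon,Thu,Thu,Thu) — 24.
K=Wed: (Mon,Tue,Thu,Mon) (Mon,Tue,Thu,Tue) (Mon,Tue,Thu,Wed) (Mon,Tue,Thu,Thu) (Mon,Wed,Thu,Mon) (Mon,Wed,Thu,Tue) (Mon,Wed,Thu,Wed) (Mon,Wed,Thu,Thu) (Mon,Thu,Thu,Mon) (Mon,Thu,Thu,Tue) (Mon,Thu,Thu,Wed) (Mon,Thu,Thu,Thu) (Tue,Wed,Thu,Mon) (Tue,Wed,Thu,Tue) (Tue,Wed,Thu,Wed) (Tue,Wed,Thu,Thu) (Tue,Thu,Thu,Mon) (Tue,Thu,Thu,Tue) (Tue,Thu,Thu,Wed) (Tue,Thu,Thu,Thu) — 20.
Summing: 24 + 20 = 44.

44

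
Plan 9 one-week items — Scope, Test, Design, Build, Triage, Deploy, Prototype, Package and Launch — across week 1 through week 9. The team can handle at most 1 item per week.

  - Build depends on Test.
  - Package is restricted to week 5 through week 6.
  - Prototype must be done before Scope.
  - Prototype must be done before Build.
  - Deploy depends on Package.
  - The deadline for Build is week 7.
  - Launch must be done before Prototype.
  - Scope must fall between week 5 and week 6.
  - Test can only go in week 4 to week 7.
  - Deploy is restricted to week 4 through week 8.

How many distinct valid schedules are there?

Splitting on Scope: it can be week 5 (6), week 6 (6). Listing each branch's schedules as (Test, Design, Build, Triage, Deploy, Prototype, Package, Launch) by week number:
Scope=week 5: (4,1,7,9,8,3,6,2) (4,2,7,9,8,3,6,1) (4,3,7,9,8,2,6,1) (4,9,7,1,8,3,6,2) (4,9,7,2,8,3,6,1) (4,9,7,3,8,2,6,1) — 6.
Scope=week 6: (4,1,7,9,8,3,5,2) (4,2,7,9,8,3,5,1) (4,3,7,9,8,2,5,1) (4,9,7,1,8,3,5,2) (4,9,7,2,8,3,5,1) (4,9,7,3,8,2,5,1) — 6.
Summing: 6 + 6 = 12.

12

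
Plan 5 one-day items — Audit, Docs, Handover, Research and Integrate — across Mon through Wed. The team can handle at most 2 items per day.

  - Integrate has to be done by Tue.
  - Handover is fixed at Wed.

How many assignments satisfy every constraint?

24

Splitting on Audit: it can be Mon (9), Tue (9), Wed (6). Listing each branch's schedules as (Docs, Handover, Research, Integrate):
Audit=Mon: (Mon,Wed,Tue,Tue) (Mon,Wed,Wed,Tue) (Tue,Wed,Mon,Tue) (Tue,Wed,Tue,Mon) (Tue,Wed,Wed,Mon) (Tue,Wed,Wed,Tue) (Wed,Wed,Mon,Tue) (Wed,Wed,Tue,Mon) (Wed,Wed,Tue,Tue) — 9.
Audit=Tue: (Mon,Wed,Mon,Tue) (Mon,Wed,Tue,Mon) (Mon,Wed,Wed,Mon) (Mon,Wed,Wed,Tue) (Tue,Wed,Mon,Mon) (Tue,Wed,Wed,Mon) (Wed,Wed,Mon,Mon) (Wed,Wed,Mon,Tue) (Wed,Wed,Tue,Mon) — 9.
Audit=Wed: (Mon,Wed,Mon,Tue) (Mon,Wed,Tue,Mon) (Mon,Wed,Tue,Tue) (Tue,Wed,Mon,Mon) (Tue,Wed,Mon,Tue) (Tue,Wed,Tue,Mon) — 6.
Summing: 9 + 9 + 6 = 24.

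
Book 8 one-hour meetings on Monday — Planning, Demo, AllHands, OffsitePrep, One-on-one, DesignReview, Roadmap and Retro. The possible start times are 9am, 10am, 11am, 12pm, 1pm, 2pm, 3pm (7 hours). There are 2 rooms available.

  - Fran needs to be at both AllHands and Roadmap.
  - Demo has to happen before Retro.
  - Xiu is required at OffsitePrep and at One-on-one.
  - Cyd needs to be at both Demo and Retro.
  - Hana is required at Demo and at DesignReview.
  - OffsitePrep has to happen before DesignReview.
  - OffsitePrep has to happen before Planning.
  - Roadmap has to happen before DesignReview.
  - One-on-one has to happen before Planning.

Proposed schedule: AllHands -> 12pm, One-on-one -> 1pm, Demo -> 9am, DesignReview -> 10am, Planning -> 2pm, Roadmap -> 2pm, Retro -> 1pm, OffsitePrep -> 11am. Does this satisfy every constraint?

One-on-one has to happen before Planning — holds.
OffsitePrep has to happen before DesignReview — violated.
Demo has to happen before Retro — holds.
OffsitePrep has to happen before Planning — holds.
Fran needs to be at both AllHands and Roadmap — holds.
Xiu is required at OffsitePrep and at One-on-one — holds.
Hana is required at Demo and at DesignReview — holds.
Cyd needs to be at both Demo and Retro — holds.
There are 2 rooms available — holds.
Roadmap has to happen before DesignReview — violated.

No — it violates: Roadmap has to happen before DesignReview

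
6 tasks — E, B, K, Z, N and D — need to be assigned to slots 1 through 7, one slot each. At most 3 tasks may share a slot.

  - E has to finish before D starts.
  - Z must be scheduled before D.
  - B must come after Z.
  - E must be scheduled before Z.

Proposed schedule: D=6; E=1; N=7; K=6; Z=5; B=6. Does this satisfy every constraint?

Valid

E must be scheduled before Z — holds.
B must come after Z — holds.
E has to finish before D starts — holds.
Z must be scheduled before D — holds.
At most 3 tasks may share a slot — holds.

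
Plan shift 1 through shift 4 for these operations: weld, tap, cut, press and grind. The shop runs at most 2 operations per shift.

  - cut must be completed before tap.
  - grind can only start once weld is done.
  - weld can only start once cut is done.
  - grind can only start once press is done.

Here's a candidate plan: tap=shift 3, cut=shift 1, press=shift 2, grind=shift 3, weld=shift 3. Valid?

The shop runs at most 2 operations per shift — violated.
grind can only start once weld is done — violated.
grind can only start once press is done — holds.
weld can only start once cut is done — holds.
cut must be completed before tap — holds.

Invalid. The shop runs at most 2 operations per shift.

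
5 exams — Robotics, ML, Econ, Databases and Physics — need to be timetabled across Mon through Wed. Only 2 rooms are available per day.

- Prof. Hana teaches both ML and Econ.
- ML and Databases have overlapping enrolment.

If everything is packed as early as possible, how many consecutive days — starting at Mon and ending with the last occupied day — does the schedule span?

With at most 2 per day and 5 exams, at least 3 days are needed.
3 works (last occupied day: Wed): for example ML in Mon; Physics in Wed; Econ in Tue; Databases in Tue; Robotics in Mon.

3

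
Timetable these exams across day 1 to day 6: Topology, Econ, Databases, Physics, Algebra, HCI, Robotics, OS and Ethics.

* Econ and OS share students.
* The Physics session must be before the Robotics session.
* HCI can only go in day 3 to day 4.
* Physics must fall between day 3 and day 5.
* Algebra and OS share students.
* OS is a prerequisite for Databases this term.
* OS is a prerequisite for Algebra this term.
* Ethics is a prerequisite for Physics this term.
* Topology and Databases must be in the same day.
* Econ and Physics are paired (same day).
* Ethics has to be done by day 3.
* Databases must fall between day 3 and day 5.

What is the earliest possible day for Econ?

Econ must be in the same day as Physics, which can't be before day 3, so Econ is at least day 3; Econ must be in the same day as Physics, which can't be after day 5, so Econ is at most day 5.
Econ at day 3 is achievable: Databases=day 3, Physics=day 3, Topology=day 3, Algebra=day 2, Ethics=day 1, OS=day 1, Econ=day 3, Robotics=day 4, HCI=day 3.

day 3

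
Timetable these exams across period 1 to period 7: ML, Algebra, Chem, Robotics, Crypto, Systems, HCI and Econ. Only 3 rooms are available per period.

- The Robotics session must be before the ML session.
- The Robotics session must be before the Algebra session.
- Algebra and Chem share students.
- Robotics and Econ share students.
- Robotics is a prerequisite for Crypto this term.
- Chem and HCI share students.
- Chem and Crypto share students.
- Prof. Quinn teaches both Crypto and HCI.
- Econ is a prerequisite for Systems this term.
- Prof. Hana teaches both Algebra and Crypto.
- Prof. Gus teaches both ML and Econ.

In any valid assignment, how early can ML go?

period 2

Precedence pushes ML to at least period 2.
ML at period 2 is achievable: Algebra in period 2; Crypto in period 3; Robotics in period 1; ML in period 2; Econ in period 3; HCI in period 2; Chem in period 1; Systems in period 4.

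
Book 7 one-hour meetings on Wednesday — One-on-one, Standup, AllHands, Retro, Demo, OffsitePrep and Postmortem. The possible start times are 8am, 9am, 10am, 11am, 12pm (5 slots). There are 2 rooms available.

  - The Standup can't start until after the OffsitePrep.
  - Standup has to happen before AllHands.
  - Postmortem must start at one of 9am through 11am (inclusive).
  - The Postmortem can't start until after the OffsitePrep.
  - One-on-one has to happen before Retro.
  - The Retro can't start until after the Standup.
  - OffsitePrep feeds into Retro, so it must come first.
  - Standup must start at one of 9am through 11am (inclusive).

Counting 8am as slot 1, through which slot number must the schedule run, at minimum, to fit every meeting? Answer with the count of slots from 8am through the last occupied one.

The precedence chain requires at least 3 distinct slots.
With at most 2 per slot and 7 meetings, at least 4 slots are needed.
4 works (last occupied slot: 11am): for example Postmortem in 9am; Standup in 9am; Demo in 11am; Retro in 10am; One-on-one in 8am; OffsitePrep in 8am; AllHands in 10am.

4 slots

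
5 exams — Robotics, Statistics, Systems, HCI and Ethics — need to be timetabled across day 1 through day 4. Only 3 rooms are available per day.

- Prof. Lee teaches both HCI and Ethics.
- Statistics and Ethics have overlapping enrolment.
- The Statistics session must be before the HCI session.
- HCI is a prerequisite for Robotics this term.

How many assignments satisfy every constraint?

Splitting on Robotics: it can be day 3 (8), day 4 (24). Listing each branch's schedules as (Statistics, Systems, HCI, Ethics) by day number:
Robotics=day 3: (1,1,2,3) (1,1,2,4) (1,2,2,3) (1,2,2,4) (1,3,2,3) (1,3,2,4) (1,4,2,3) (1,4,2,4) — 8.
Robotics=day 4: (1,1,2,3) (1,1,2,4) (1,1,3,2) (1,1,3,4) (1,2,2,3) (1,2,2,4) (1,2,3,2) (1,2,3,4) (1,3,2,3) (1,3,2,4) (1,3,3,2) (1,3,3,4) (1,4,2,3) (1,4,2,4) (1,4,3,2) (1,4,3,4) (2,1,3,1) (2,1,3,4) (2,2,3,1) (2,2,3,4) (2,3,3,1) (2,3,3,4) (2,4,3,1) (2,4,3,4) — 24.
Summing: 8 + 24 = 32.

32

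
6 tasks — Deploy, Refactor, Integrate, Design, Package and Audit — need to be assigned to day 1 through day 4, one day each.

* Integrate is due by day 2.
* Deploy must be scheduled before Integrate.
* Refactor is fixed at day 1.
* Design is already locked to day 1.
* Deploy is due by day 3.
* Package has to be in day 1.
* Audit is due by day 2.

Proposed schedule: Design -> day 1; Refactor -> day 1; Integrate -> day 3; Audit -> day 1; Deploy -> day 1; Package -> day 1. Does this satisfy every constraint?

No. Integrate is due by day 2 is not satisfied.

Refactor is fixed at day 1 — holds.
Design is already locked to day 1 — holds.
Integrate is due by day 2 — violated.
Deploy must be scheduled before Integrate — holds.
Package has to be in day 1 — holds.
Audit is due by day 2 — holds.
Deploy is due by day 3 — holds.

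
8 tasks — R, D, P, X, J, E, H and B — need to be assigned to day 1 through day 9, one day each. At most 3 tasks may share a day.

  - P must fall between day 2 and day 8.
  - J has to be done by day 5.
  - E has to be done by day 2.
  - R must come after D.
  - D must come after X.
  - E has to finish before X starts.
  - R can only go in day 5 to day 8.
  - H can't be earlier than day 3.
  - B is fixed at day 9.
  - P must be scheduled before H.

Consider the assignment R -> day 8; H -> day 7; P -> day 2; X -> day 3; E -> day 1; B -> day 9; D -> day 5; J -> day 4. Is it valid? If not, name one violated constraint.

E has to be done by day 2 — holds.
H can't be earlier than day 3 — holds.
At most 3 tasks may share a day — holds.
E has to finish before X starts — holds.
P must be scheduled before H — holds.
R can only go in day 5 to day 8 — holds.
D must come after X — holds.
P must fall between day 2 and day 8 — holds.
J has to be done by day 5 — holds.
B is fixed at day 9 — holds.
R must come after D — holds.

Yes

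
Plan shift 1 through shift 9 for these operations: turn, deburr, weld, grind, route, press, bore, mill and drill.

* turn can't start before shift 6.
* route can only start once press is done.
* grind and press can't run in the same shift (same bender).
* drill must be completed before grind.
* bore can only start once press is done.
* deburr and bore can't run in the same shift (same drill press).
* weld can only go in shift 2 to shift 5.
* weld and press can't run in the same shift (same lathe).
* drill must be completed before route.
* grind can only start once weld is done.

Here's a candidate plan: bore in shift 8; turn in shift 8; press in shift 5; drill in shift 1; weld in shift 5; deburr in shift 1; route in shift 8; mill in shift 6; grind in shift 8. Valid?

drill must be completed before grind — holds.
route can only start once press is done — holds.
turn can't start before shift 6 — holds.
bore can only start once press is done — holds.
deburr and bore can't run in the same shift (same drill press) — holds.
weld can only go in shift 2 to shift 5 — holds.
grind and press can't run in the same shift (same bender) — holds.
weld and press can't run in the same shift (same lathe) — violated.
drill must be completed before route — holds.
grind can only start once weld is done — holds.

Invalid. weld and press can't run in the same shift (same lathe).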